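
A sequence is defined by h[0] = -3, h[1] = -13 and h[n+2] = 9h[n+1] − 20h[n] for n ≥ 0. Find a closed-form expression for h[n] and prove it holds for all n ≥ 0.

Claim: h[n] = -5^n − 2·4^n.

Base cases: h[0] = -3 and -5^0 − 2·4^0 = -3; h[1] = -13 and -5^1 − 2·4^1 = -13.
Assume h[i] = -5^i − 2·4^i for all 0 ≤ i ≤ j, where j ≥ 1.
Then h[j+1] = 9h[j] − 20h[j−1] = 9·(-5^j − 2·4^j) − 20·(-5^{j−1} − 2·4^{j−1}) = -(9·5 − 20)5^{j−1} − 2·(9·4 − 20)4^{j−1} = -25·5^{j−1} − 32·4^{j−1} = -5^{j+1} − 2·4^{j+1}.
By strong induction, h[n] = -5^n − 2·4^n for all n ≥ 0.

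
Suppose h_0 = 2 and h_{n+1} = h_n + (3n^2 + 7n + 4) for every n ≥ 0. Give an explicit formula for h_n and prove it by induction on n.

Claim: h_n = n^3 + 2n^2 + n + 2.

Base case: h_0 = 2, and 0^3 + 2·0^2 + 0 + 2 = 2.
Assume h_k = k^3 + 2k^2 + k + 2.
Then h_{k+1} = h_k + (3k^2 + 7k + 4) = (k^3 + 2k^2 + k + 2) + (3k^2 + 7k + 4) = k^3 + 5k^2 + 8k + 6,
and (k+1)^3 + 2·(k+1)^2 + (k+1) + 2 = k^3 + 5k^2 + 8k + 6.
Hence h_n = n^3 + 2n^2 + n + 2 for every n ≥ 0, by induction.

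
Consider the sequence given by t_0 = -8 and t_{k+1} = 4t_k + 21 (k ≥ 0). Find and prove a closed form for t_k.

Claim: t_k = -4^k − 7.

Base case: t_0 = -8, and -4^0 − 7 = -1 − 7 = -8.
Assume t_m = -4^m − 7 for some m ≥ 0.
Then t_{m+1} = 4t_m + 21 = 4·(-4^m − 7) + 21 = -4^{m+1} − 28 + 21 = -4^{m+1} − 7.
This completes the inductive step, so t_k = -4^k − 7 for all k ≥ 0.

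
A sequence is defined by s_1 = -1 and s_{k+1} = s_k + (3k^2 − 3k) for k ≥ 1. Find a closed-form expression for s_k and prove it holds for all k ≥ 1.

Claim: s_k = k^3 − 3k^2 + 2k − 1.

Base case: s_1 = -1, and 1^3 − 3·1^2 + 2·1 − 1 = -1.
Assume s_j = j^3 − 3j^2 + 2j − 1.
Then s_{j+1} = s_j + (3j^2 − 3j) = (j^3 − 3j^2 + 2j − 1) + (3j^2 − 3j) = j^3 − j − 1,
and (j+1)^3 − 3·(j+1)^2 + 2·(j+1) − 1 = j^3 − j − 1.
Hence s_k = k^3 − 3k^2 + 2k − 1 for every k ≥ 1, by induction.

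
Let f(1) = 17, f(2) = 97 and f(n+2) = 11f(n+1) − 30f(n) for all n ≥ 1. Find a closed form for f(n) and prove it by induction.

Claim: f(n) = 2·6^n + 5^n.

Base cases: f(1) = 17 and 2·6^1 + 5^1 = 17; f(2) = 97 and 2·6^2 + 5^2 = 97.
Assume f(j) = 2·6^j + 5^j for all 1 ≤ j ≤ r, where r ≥ 2.
Then f(r+1) = 11f(r) − 30f(r−1) = 11·(2·6^r + 5^r) − 30·(2·6^{r−1} + 5^{r−1}) = 2·(11·6 − 30)6^{r−1} + (11·5 − 30)5^{r−1} = 72·6^{r−1} + 25·5^{r−1} = 2·6^{r+1} + 5^{r+1}.
Hence f(n) = 2·6^n + 5^n for every n ≥ 1, by strong induction.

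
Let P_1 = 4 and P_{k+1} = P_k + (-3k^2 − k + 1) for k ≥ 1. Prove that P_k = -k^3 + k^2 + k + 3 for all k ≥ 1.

Base case: P_1 = 4, and -1^3 + 1^2 + 1 + 3 = 4.
Assume P_m = -m^3 + m^2 + m + 3.
Then P_{m+1} = P_m + (-3m^2 − m + 1) = (-m^3 + m^2 + m + 3) + (-3m^2 − m + 1) = -m^3 − 2m^2 + 4,
and -(m+1)^3 + (m+1)^2 + (m+1) + 3 = -m^3 − 2m^2 + 4.
This completes the inductive step, so P_k = -k^3 + k^2 + k + 3 for all k ≥ 1.

P_k = -k^3 + k^2 + k + 3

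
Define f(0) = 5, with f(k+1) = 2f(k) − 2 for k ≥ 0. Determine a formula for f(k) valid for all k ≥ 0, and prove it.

Claim: f(k) = 3·2^k + 2.

Base case: f(0) = 5, and 3·2^0 + 2 = 3 + 2 = 5.
Assume f(r) = 3·2^r + 2 for some r ≥ 0.
Then f(r+1) = 2f(r) − 2 = 2·(3·2^r + 2) − 2 = 6·2^r + 4 − 2 = 3·2^{r+1} + 2.
Hence f(k) = 3·2^k + 2 for every k ≥ 0, by induction.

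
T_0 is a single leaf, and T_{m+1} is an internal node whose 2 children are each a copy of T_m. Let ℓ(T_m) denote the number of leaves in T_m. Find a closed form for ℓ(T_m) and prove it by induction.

Claim: ℓ(T_m) = 2^m.

Base case: ℓ(T_0) = 1, and 2^0 = 1.
Assume ℓ(T_k) = 2^k.
Then ℓ(T_{k+1}) = 2·ℓ(T_k) = 2·2^k = 2^{k+1}.
So the formula holds for k+1, and by induction ℓ(T_m) = 2^m for all m ≥ 0.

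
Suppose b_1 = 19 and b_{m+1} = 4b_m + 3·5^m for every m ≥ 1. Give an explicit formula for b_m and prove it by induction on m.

Claim: b_m = 4^m + 3·5^m.

Base case: b_1 = 19, and 4^1 + 3·5^1 = 4 + 15 = 19.
Assume b_j = 4^j + 3·5^j for some j ≥ 1.
Then b_{j+1} = 4b_j + 3·5^j = 4·(4^j + 3·5^j) + 3·5^j = 4^{j+1} + 12·5^j + 3·5^j = 4^{j+1} + 15·5^j = 4^{j+1} + 3·5^{j+1}.
By induction, b_m = 4^m + 3·5^m for all m ≥ 1.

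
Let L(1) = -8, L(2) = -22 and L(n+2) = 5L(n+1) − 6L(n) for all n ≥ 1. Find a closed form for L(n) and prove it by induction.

Claim: L(n) = -2^n − 2·3^n.

Base cases: L(1) = -8 and -2^1 − 2·3^1 = -8; L(2) = -22 and -2^2 − 2·3^2 = -22.
Assume L(j) = -2^j − 2·3^j for all 1 ≤ j ≤ m, where m ≥ 2.
Then L(m+1) = 5L(m) − 6L(m−1) = 5·(-2^m − 2·3^m) − 6·(-2^{m−1} − 2·3^{m−1}) = -(5·2 − 6)2^{m−1} − 2·(5·3 − 6)3^{m−1} = -4·2^{m−1} − 18·3^{m−1} = -2^{m+1} − 2·3^{m+1}.
Hence L(n) = -2^n − 2·3^n for every n ≥ 1, by strong induction.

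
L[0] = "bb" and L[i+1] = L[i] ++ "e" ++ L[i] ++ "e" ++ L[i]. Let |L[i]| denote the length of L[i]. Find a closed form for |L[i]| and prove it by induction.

Claim: |L[i]| = 3^{i+1} − 1.

Base case: |L[0]| = 2, and 3^{0+1} − 1 = 2.
Assume |L[r]| = 3^{r+1} − 1.
Then |L[r+1]| = 3|L[r]| + 2 = 3(3^{r+1} − 1) + 2 = 3^{r+2} − 3 + 2 = 3^{r+2} − 1.
By induction, |L[i]| = 3^{i+1} − 1 for all i ≥ 0.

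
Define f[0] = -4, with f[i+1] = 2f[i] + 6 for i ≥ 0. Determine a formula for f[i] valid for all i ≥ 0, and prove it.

Claim: f[i] = 2^{i+1} − 6.

Base case: f[0] = -4, and 2^{0+1} − 6 = 2 − 6 = -4.
Assume f[k] = 2^{k+1} − 6 for some k ≥ 0.
Then f[k+1] = 2f[k] + 6 = 2·(2^{k+1} − 6) + 6 = 2^{k+2} − 12 + 6 = 2^{k+2} − 6.
Hence f[i] = 2^{i+1} − 6 for every i ≥ 0, by induction.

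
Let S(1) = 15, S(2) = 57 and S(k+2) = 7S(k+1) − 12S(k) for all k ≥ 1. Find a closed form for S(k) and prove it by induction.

Claim: S(k) = 3·4^k + 3^k.

Base cases: S(1) = 15 and 3·4^1 + 3^1 = 15; S(2) = 57 and 3·4^2 + 3^2 = 57.
Assume S(j) = 3·4^j + 3^j for all 1 ≤ j ≤ r, where r ≥ 2.
Then S(r+1) = 7S(r) − 12S(r−1) = 7·(3·4^r + 3^r) − 12·(3·4^{r−1} + 3^{r−1}) = 3·(7·4 − 12)4^{r−1} + (7·3 − 12)3^{r−1} = 48·4^{r−1} + 9·3^{r−1} = 3·4^{r+1} + 3^{r+1}.
Hence S(k) = 3·4^k + 3^k for every k ≥ 1, by strong induction.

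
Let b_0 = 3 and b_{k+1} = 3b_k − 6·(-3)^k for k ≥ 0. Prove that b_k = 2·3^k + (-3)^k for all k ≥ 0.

Base case: b_0 = 3, and 2·3^0 + (-3)^0 = 2 + 1 = 3.
Assume b_m = 2·3^m + (-3)^m for some m ≥ 0.
Then b_{m+1} = 3b_m − 6·(-3)^m = 3·(2·3^m + (-3)^m) − 6·(-3)^m = 2·3^{m+1} + 3·(-3)^m − 6·(-3)^m = 2·3^{m+1} − 3·(-3)^m = 2·3^{m+1} + (-3)^{m+1}.
This completes the inductive step, so b_k = 2·3^k + (-3)^k for all k ≥ 0.

b_k = 2·3^k + (-3)^k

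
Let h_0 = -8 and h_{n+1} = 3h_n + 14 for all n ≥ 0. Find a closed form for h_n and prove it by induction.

Claim: h_n = -3^n − 7.

Base case: h_0 = -8, and -3^0 − 7 = -1 − 7 = -8.
Assume h_j = -3^j − 7 for some j ≥ 0.
Then h_{j+1} = 3h_j + 14 = 3·(-3^j − 7) + 14 = -3^{j+1} − 21 + 14 = -3^{j+1} − 7.
Hence h_n = -3^n − 7 for every n ≥ 0, by induction.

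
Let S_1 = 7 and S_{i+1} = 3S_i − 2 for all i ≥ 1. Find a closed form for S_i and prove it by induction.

Claim: S_i = 2·3^i + 1.

Base case: S_1 = 7, and 2·3^1 + 1 = 6 + 1 = 7.
Assume S_r = 2·3^r + 1 for some r ≥ 1.
Then S_{r+1} = 3S_r − 2 = 3·(2·3^r + 1) − 2 = 6·3^r + 3 − 2 = 2·3^{r+1} + 1.
This completes the inductive step, so S_i = 2·3^i + 1 for all i ≥ 1.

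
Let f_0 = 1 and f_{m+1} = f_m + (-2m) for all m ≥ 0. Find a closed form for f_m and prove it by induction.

Claim: f_m = -m^2 + m + 1.

Base case: f_0 = 1, and -0^2 + 0 + 1 = 1.
Assume f_r = -r^2 + r + 1.
Then f_{r+1} = f_r + (-2r) = (-r^2 + r + 1) + (-2r) = -r^2 − r + 1,
and -(r+1)^2 + (r+1) + 1 = -r^2 − r + 1.
By induction, f_m = -m^2 + m + 1 for all m ≥ 0.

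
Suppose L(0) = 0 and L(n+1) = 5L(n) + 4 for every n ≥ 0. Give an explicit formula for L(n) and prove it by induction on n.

Claim: L(n) = 5^n − 1.

Base case: L(0) = 0, and 5^0 − 1 = 1 − 1 = 0.
Assume L(r) = 5^r − 1 for some r ≥ 0.
Then L(r+1) = 5L(r) + 4 = 5·(5^r − 1) + 4 = 5^{r+1} − 5 + 4 = 5^{r+1} − 1.
Hence L(n) = 5^n − 1 for every n ≥ 0, by induction.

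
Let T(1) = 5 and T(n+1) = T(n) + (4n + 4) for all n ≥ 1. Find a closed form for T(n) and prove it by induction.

Claim: T(n) = 2n^2 + 2n + 1.

Base case: T(1) = 5, and 2·1^2 + 2·1 + 1 = 5.
Assume T(k) = 2k^2 + 2k + 1.
Then T(k+1) = T(k) + (4k + 4) = (2k^2 + 2k + 1) + (4k + 4) = 2k^2 + 6k + 5,
and 2·(k+1)^2 + 2·(k+1) + 1 = 2k^2 + 6k + 5.
Hence T(n) = 2n^2 + 2n + 1 for every n ≥ 1, by induction.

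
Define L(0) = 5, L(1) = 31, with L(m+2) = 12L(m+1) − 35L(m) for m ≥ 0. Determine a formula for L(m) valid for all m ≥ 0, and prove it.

Claim: L(m) = 3·7^m + 2·5^m.

Base cases: L(0) = 5 and 3·7^0 + 2·5^0 = 5; L(1) = 31 and 3·7^1 + 2·5^1 = 31.
Assume L(i) = 3·7^i + 2·5^i for all 0 ≤ i ≤ j, where j ≥ 1.
Then L(j+1) = 12L(j) − 35L(j−1) = 12·(3·7^j + 2·5^j) − 35·(3·7^{j−1} + 2·5^{j−1}) = 3·(12·7 − 35)7^{j−1} + 2·(12·5 − 35)5^{j−1} = 147·7^{j−1} + 50·5^{j−1} = 3·7^{j+1} + 2·5^{j+1}.
This completes the inductive step, so L(m) = 3·7^m + 2·5^m for all m ≥ 0.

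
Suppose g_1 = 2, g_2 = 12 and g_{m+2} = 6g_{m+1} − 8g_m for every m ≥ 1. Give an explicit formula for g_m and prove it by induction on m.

Claim: g_m = -2^m + 4^m.

Base cases: g_1 = 2 and -2^1 + 4^1 = 2; g_2 = 12 and -2^2 + 4^2 = 12.
Assume g_i = -2^i + 4^i for all 1 ≤ i ≤ j, where j ≥ 2.
Then g_{j+1} = 6g_j − 8g_{j−1} = 6·(-2^j + 4^j) − 8·(-2^{j−1} + 4^{j−1}) = -(6·2 − 8)2^{j−1} + (6·4 − 8)4^{j−1} = -4·2^{j−1} + 16·4^{j−1} = -2^{j+1} + 4^{j+1}.
Hence g_m = -2^m + 4^m for every m ≥ 1, by strong induction.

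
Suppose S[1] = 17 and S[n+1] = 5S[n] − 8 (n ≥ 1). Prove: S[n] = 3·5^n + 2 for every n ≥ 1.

Base case: S[1] = 17, and 3·5^1 + 2 = 15 + 2 = 17.
Assume S[j] = 3·5^j + 2 for some j ≥ 1.
Then S[j+1] = 5S[j] − 8 = 5·(3·5^j + 2) − 8 = 15·5^j + 10 − 8 = 3·5^{j+1} + 2.
So the formula holds for j+1, and by induction S[n] = 3·5^n + 2 for all n ≥ 1.

S[n] = 3·5^n + 2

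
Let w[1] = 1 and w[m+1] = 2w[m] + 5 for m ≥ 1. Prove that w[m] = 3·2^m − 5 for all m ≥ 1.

Base case: w[1] = 1, and 3·2^1 − 5 = 6 − 5 = 1.
Assume w[k] = 3·2^k − 5 for some k ≥ 1.
Then w[k+1] = 2w[k] + 5 = 2·(3·2^k − 5) + 5 = 6·2^k − 10 + 5 = 3·2^{k+1} − 5.
Hence w[m] = 3·2^m − 5 for every m ≥ 1, by induction.

w[m] = 3·2^m − 5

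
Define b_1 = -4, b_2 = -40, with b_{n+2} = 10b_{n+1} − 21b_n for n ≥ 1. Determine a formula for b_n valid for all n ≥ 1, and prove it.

Claim: b_n = 3^n − 7^n.

Base cases: b_1 = -4 and 3^1 − 7^1 = -4; b_2 = -40 and 3^2 − 7^2 = -40.
Assume b_j = 3^j − 7^j for all 1 ≤ j ≤ k, where k ≥ 2.
Then b_{k+1} = 10b_k − 21b_{k−1} = 10·(3^k − 7^k) − 21·(3^{k−1} − 7^{k−1}) = (10·3 − 21)3^{k−1} − (10·7 − 21)7^{k−1} = 9·3^{k−1} − 49·7^{k−1} = 3^{k+1} − 7^{k+1}.
Hence b_n = 3^n − 7^n for every n ≥ 1, by strong induction.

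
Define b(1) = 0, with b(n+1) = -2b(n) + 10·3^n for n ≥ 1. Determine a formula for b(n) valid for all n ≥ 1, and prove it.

Claim: b(n) = 3·(-2)^n + 2·3^n.

Base case: b(1) = 0, and 3·(-2)^1 + 2·3^1 = -6 + 6 = 0.
Assume b(k) = 3·(-2)^k + 2·3^k for some k ≥ 1.
Then b(k+1) = -2b(k) + 10·3^k = -2·(3·(-2)^k + 2·3^k) + 10·3^k = 3·(-2)^{k+1} − 4·3^k + 10·3^k = 3·(-2)^{k+1} + 6·3^k = 3·(-2)^{k+1} + 2·3^{k+1}.
By induction, b(n) = 3·(-2)^n + 2·3^n for all n ≥ 1.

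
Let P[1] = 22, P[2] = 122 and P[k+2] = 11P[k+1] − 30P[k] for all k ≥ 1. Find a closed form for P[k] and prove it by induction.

Claim: P[k] = 2·6^k + 2·5^k.

Base cases: P[1] = 22 and 2·6^1 + 2·5^1 = 22; P[2] = 122 and 2·6^2 + 2·5^2 = 122.
Assume P[i] = 2·6^i + 2·5^i for all 1 ≤ i ≤ j, where j ≥ 2.
Then P[j+1] = 11P[j] − 30P[j−1] = 11·(2·6^j + 2·5^j) − 30·(2·6^{j−1} + 2·5^{j−1}) = 2·(11·6 − 30)6^{j−1} + 2·(11·5 − 30)5^{j−1} = 72·6^{j−1} + 50·5^{j−1} = 2·6^{j+1} + 2·5^{j+1}.
By strong induction, P[k] = 2·6^k + 2·5^k for all k ≥ 1.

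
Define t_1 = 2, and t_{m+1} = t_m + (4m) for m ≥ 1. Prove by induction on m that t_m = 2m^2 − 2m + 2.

Base case: t_1 = 2, and 2·1^2 − 2·1 + 2 = 2.
Assume t_r = 2r^2 − 2r + 2.
Then t_{r+1} = t_r + (4r) = (2r^2 − 2r + 2) + (4r) = 2r^2 + 2r + 2,
and 2·(r+1)^2 − 2·(r+1) + 2 = 2r^2 + 2r + 2.
Hence t_m = 2m^2 − 2m + 2 for every m ≥ 1, by induction.

t_m = 2m^2 − 2m + 2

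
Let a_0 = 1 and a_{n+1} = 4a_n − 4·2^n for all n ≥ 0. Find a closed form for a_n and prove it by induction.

Claim: a_n = -4^n + 2·2^n.

Base case: a_0 = 1, and -4^0 + 2·2^0 = -1 + 2 = 1.
Assume a_j = -4^j + 2·2^j for some j ≥ 0.
Then a_{j+1} = 4a_j − 4·2^j = 4·(-4^j + 2·2^j) − 4·2^j = -4^{j+1} + 8·2^j − 4·2^j = -4^{j+1} + 4·2^j = -4^{j+1} + 2·2^{j+1}.
By induction, a_n = -4^n + 2·2^n for all n ≥ 0.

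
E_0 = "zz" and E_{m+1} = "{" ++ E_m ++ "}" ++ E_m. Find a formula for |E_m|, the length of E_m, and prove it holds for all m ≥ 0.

Claim: |E_m| = 2^{m+2} − 2.

Base case: |E_0| = 2, and 2^{0+2} − 2 = 2.
Assume |E_r| = 2^{r+2} − 2.
Then |E_{r+1}| = 1 + |E_r| + 1 + |E_r| = 2|E_r| + 2 = 2(2^{r+2} − 2) + 2 = 2^{r+3} − 4 + 2 = 2^{r+3} − 2.
So the formula holds for r+1, and by induction |E_m| = 2^{m+2} − 2 for all m ≥ 0.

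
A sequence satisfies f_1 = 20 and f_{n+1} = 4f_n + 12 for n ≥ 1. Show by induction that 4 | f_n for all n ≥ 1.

Base case: f_1 = 20 = 4·5, so 4 | f_1.
Assume 4 | f_k, so f_k = 4t for some integer t.
Then f_{k+1} = 4f_k + 12 = 4·(4t) + 12 = 4(4t + 3), so 4 | f_{k+1}.
This completes the inductive step, so 4 | f_n for all n ≥ 1.

4 | f_n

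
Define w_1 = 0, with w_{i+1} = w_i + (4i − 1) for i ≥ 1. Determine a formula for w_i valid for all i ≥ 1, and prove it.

Claim: w_i = 2i^2 − 3i + 1.

Base case: w_1 = 0, and 2·1^2 − 3·1 + 1 = 0.
Assume w_r = 2r^2 − 3r + 1.
Then w_{r+1} = w_r + (4r − 1) = (2r^2 − 3r + 1) + (4r − 1) = 2r^2 + r,
and 2·(r+1)^2 − 3·(r+1) + 1 = 2r^2 + r.
Hence w_i = 2i^2 − 3i + 1 for every i ≥ 1, by induction.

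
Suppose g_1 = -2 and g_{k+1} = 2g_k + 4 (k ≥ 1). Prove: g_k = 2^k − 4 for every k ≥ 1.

Base case: g_1 = -2, and 2^1 − 4 = 2 − 4 = -2.
Assume g_j = 2^j − 4 for some j ≥ 1.
Then g_{j+1} = 2g_j + 4 = 2·(2^j − 4) + 4 = 2^{j+1} − 8 + 4 = 2^{j+1} − 4.
This completes the inductive step, so g_k = 2^k − 4 for all k ≥ 1.

g_k = 2^k − 4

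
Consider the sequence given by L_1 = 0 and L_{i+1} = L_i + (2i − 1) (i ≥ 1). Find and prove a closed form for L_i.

Claim: L_i = i^2 − 2i + 1.

Base case: L_1 = 0, and 1^2 − 2·1 + 1 = 0.
Assume L_k = k^2 − 2k + 1.
Then L_{k+1} = L_k + (2k − 1) = (k^2 − 2k + 1) + (2k − 1) = k^2,
and (k+1)^2 − 2·(k+1) + 1 = k^2.
Hence L_i = i^2 − 2i + 1 for every i ≥ 1, by induction.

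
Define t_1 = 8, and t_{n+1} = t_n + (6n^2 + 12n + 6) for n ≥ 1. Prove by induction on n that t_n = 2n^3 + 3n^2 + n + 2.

Base case: t_1 = 8, and 2·1^3 + 3·1^2 + 1 + 2 = 8.
Assume t_m = 2m^3 + 3m^2 + m + 2.
Then t_{m+1} = t_m + (6m^2 + 12m + 6) = (2m^3 + 3m^2 + m + 2) + (6m^2 + 12m + 6) = 2m^3 + 9m^2 + 13m + 8,
and 2·(m+1)^3 + 3·(m+1)^2 + (m+1) + 2 = 2m^3 + 9m^2 + 13m + 8.
This completes the inductive step, so t_n = 2n^3 + 3n^2 + n + 2 for all n ≥ 1.

t_n = 2n^3 + 3n^2 + n + 2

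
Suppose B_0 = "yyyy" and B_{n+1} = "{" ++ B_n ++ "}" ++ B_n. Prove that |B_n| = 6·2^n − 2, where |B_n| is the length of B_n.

Base case: |B_0| = 4, and 6·2^0 − 2 = 4.
Assume |B_r| = 6·2^r − 2.
Then |B_{r+1}| = 1 + |B_r| + 1 + |B_r| = 2|B_r| + 2 = 2(6·2^r − 2) + 2 = 6·2^{r+1} − 4 + 2 = 6·2^{r+1} − 2.
By induction, |B_n| = 6·2^n − 2 for all n ≥ 0.

|B_n| = 6·2^n − 2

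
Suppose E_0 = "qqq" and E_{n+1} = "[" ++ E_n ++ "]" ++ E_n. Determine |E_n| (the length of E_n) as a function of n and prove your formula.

Claim: |E_n| = 5·2^n − 2.

Base case: |E_0| = 3, and 5·2^0 − 2 = 3.
Assume |E_j| = 5·2^j − 2.
Then |E_{j+1}| = 1 + |E_j| + 1 + |E_j| = 2|E_j| + 2 = 2(5·2^j − 2) + 2 = 5·2^{j+1} − 4 + 2 = 5·2^{j+1} − 2.
Hence |E_n| = 5·2^n − 2 for every n ≥ 0, by induction.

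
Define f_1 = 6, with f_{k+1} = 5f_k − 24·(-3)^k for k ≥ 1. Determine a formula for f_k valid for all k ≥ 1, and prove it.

Claim: f_k = 3·5^k + 3·(-3)^k.

Base case: f_1 = 6, and 3·5^1 + 3·(-3)^1 = 15 − 9 = 6.
Assume f_m = 3·5^m + 3·(-3)^m for some m ≥ 1.
Then f_{m+1} = 5f_m − 24·(-3)^m = 5·(3·5^m + 3·(-3)^m) − 24·(-3)^m = 3·5^{m+1} + 15·(-3)^m − 24·(-3)^m = 3·5^{m+1} − 9·(-3)^m = 3·5^{m+1} + 3·(-3)^{m+1}.
So the formula holds for m+1, and by induction f_k = 3·5^k + 3·(-3)^k for all k ≥ 1.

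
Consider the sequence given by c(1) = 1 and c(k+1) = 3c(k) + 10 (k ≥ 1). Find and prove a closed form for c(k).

Claim: c(k) = 2·3^k − 5.

Base case: c(1) = 1, and 2·3^1 − 5 = 6 − 5 = 1.
Assume c(j) = 2·3^j − 5 for some j ≥ 1.
Then c(j+1) = 3c(j) + 10 = 3·(2·3^j − 5) + 10 = 6·3^j − 15 + 10 = 2·3^{j+1} − 5.
This completes the inductive step, so c(k) = 2·3^k − 5 for all k ≥ 1.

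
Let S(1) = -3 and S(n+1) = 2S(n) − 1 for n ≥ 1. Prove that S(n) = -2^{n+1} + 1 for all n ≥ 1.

Base case: S(1) = -3, and -2^{1+1} + 1 = -4 + 1 = -3.
Assume S(m) = -2^{m+1} + 1 for some m ≥ 1.
Then S(m+1) = 2S(m) − 1 = 2·(-2^{m+1} + 1) − 1 = -2^{m+2} + 2 − 1 = -2^{m+2} + 1.
By induction, S(n) = -2^{n+1} + 1 for all n ≥ 1.

S(n) = -2^{n+1} + 1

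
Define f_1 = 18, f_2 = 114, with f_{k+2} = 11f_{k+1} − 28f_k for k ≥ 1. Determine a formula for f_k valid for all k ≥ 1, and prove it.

Claim: f_k = 2·7^k + 4^k.

Base cases: f_1 = 18 and 2·7^1 + 4^1 = 18; f_2 = 114 and 2·7^2 + 4^2 = 114.
Assume f_j = 2·7^j + 4^j for all 1 ≤ j ≤ m, where m ≥ 2.
Then f_{m+1} = 11f_m − 28f_{m−1} = 11·(2·7^m + 4^m) − 28·(2·7^{m−1} + 4^{m−1}) = 2·(11·7 − 28)7^{m−1} + (11·4 − 28)4^{m−1} = 98·7^{m−1} + 16·4^{m−1} = 2·7^{m+1} + 4^{m+1}.
So the formula holds for m+1, and by strong induction f_k = 2·7^k + 4^k for all k ≥ 1.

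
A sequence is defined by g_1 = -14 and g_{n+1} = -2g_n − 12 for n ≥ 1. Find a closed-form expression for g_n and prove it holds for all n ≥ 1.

Claim: g_n = 5·(-2)^n − 4.

Base case: g_1 = -14, and 5·(-2)^1 − 4 = -10 − 4 = -14.
Assume g_k = 5·(-2)^k − 4 for some k ≥ 1.
Then g_{k+1} = -2g_k − 12 = -2·(5·(-2)^k − 4) − 12 = -10·(-2)^k + 8 − 12 = 5·(-2)^{k+1} − 4.
Hence g_n = 5·(-2)^n − 4 for every n ≥ 1, by induction.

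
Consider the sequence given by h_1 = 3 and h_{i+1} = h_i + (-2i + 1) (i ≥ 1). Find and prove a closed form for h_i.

Claim: h_i = -i^2 + 2i + 2.

Base case: h_1 = 3, and -1^2 + 2·1 + 2 = 3.
Assume h_j = -j^2 + 2j + 2.
Then h_{j+1} = h_j + (-2j + 1) = (-j^2 + 2j + 2) + (-2j + 1) = -j^2 + 3,
and -(j+1)^2 + 2·(j+1) + 2 = -j^2 + 3.
This completes the inductive step, so h_i = -i^2 + 2i + 2 for all i ≥ 1.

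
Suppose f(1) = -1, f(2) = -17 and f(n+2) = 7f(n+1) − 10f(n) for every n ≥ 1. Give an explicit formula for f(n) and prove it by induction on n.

Claim: f(n) = -5^n + 2·2^n.

Base cases: f(1) = -1 and -5^1 + 2·2^1 = -1; f(2) = -17 and -5^2 + 2·2^2 = -17.
Assume f(j) = -5^j + 2·2^j for all 1 ≤ j ≤ m, where m ≥ 2.
Then f(m+1) = 7f(m) − 10f(m−1) = 7·(-5^m + 2·2^m) − 10·(-5^{m−1} + 2·2^{m−1}) = -(7·5 − 10)5^{m−1} + 2·(7·2 − 10)2^{m−1} = -25·5^{m−1} + 8·2^{m−1} = -5^{m+1} + 2·2^{m+1}.
By strong induction, f(n) = -5^n + 2·2^n for all n ≥ 1.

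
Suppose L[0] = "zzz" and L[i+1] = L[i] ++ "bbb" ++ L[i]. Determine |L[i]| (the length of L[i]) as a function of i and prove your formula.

Claim: |L[i]| = 6·2^i − 3.

Base case: |L[0]| = 3, and 6·2^0 − 3 = 3.
Assume |L[r]| = 6·2^r − 3.
Then |L[r+1]| = |L[r]| + 3 + |L[r]| = 2|L[r]| + 3 = 2(6·2^r − 3) + 3 = 6·2^{r+1} − 6 + 3 = 6·2^{r+1} − 3.
This completes the inductive step, so |L[i]| = 6·2^i − 3 for all i ≥ 0.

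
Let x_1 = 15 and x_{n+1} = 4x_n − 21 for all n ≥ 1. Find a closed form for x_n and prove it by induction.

Claim: x_n = 2·4^n + 7.

Base case: x_1 = 15, and 2·4^1 + 7 = 8 + 7 = 15.
Assume x_m = 2·4^m + 7 for some m ≥ 1.
Then x_{m+1} = 4x_m − 21 = 4·(2·4^m + 7) − 21 = 8·4^m + 28 − 21 = 2·4^{m+1} + 7.
This completes the inductive step, so x_n = 2·4^n + 7 for all n ≥ 1.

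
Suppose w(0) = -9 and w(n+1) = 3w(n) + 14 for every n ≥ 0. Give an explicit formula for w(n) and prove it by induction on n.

Claim: w(n) = -2·3^n − 7.

Base case: w(0) = -9, and -2·3^0 − 7 = -2 − 7 = -9.
Assume w(k) = -2·3^k − 7 for some k ≥ 0.
Then w(k+1) = 3w(k) + 14 = 3·(-2·3^k − 7) + 14 = -6·3^k − 21 + 14 = -2·3^{k+1} − 7.
So the formula holds for k+1, and by induction w(n) = -2·3^n − 7 for all n ≥ 0.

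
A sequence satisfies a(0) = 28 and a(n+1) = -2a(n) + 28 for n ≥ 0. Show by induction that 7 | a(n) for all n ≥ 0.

Base case: a(0) = 28 = 7·4, so 7 | a(0).
Assume 7 | a(m), so a(m) = 7t for some integer t.
Then a(m+1) = -2a(m) + 28 = -2·(7t) + 28 = 7(-2t + 4), so 7 | a(m+1).
So the property holds for m+1, and by induction 7 | a(n) for all n ≥ 0.

7 | a(n)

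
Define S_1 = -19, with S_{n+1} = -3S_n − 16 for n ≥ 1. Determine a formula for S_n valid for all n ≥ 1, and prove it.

Claim: S_n = 5·(-3)^n − 4.

Base case: S_1 = -19, and 5·(-3)^1 − 4 = -15 − 4 = -19.
Assume S_j = 5·(-3)^j − 4 for some j ≥ 1.
Then S_{j+1} = -3S_j − 16 = -3·(5·(-3)^j − 4) − 16 = -15·(-3)^j + 12 − 16 = 5·(-3)^{j+1} − 4.
So the formula holds for j+1, and by induction S_n = 5·(-3)^n − 4 for all n ≥ 1.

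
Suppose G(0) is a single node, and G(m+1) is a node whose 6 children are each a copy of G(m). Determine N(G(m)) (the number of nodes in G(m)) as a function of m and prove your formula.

Claim: N(G(m)) = (6^{m+1} − 1)/5.

Base case: N(G(0)) = 1, and (6^{0+1} − 1)/5 = 1.
Assume N(G(r)) = (6^{r+1} − 1)/5.
Then N(G(r+1)) = 1 + 6N(G(r)) = 1 + 6·(6^{r+1} − 1)/5 = 1 + (6^{r+2} − 6)/5 = (5 + 6^{r+2} − 6)/5 = (6^{r+2} − 1)/5.
Hence N(G(m)) = (6^{m+1} − 1)/5 for every m ≥ 0, by induction.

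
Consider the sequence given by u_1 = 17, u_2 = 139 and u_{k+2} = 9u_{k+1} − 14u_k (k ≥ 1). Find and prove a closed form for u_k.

Claim: u_k = 3·7^k − 2·2^k.

Base cases: u_1 = 17 and 3·7^1 − 2·2^1 = 17; u_2 = 139 and 3·7^2 − 2·2^2 = 139.
Assume u_i = 3·7^i − 2·2^i for all 1 ≤ i ≤ j, where j ≥ 2.
Then u_{j+1} = 9u_j − 14u_{j−1} = 9·(3·7^j − 2·2^j) − 14·(3·7^{j−1} − 2·2^{j−1}) = 3·(9·7 − 14)7^{j−1} − 2·(9·2 − 14)2^{j−1} = 147·7^{j−1} − 8·2^{j−1} = 3·7^{j+1} − 2·2^{j+1}.
This completes the inductive step, so u_k = 3·7^k − 2·2^k for all k ≥ 1.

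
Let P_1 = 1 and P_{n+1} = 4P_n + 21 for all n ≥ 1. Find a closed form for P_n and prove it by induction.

Claim: P_n = 2·4^n − 7.

Base case: P_1 = 1, and 2·4^1 − 7 = 8 − 7 = 1.
Assume P_r = 2·4^r − 7 for some r ≥ 1.
Then P_{r+1} = 4P_r + 21 = 4·(2·4^r − 7) + 21 = 8·4^r − 28 + 21 = 2·4^{r+1} − 7.
This completes the inductive step, so P_n = 2·4^n − 7 for all n ≥ 1.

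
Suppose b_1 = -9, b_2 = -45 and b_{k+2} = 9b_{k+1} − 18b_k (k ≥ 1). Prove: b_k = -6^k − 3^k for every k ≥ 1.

Base cases: b_1 = -9 and -6^1 − 3^1 = -9; b_2 = -45 and -6^2 − 3^2 = -45.
Assume b_j = -6^j − 3^j for all 1 ≤ j ≤ r, where r ≥ 2.
Then b_{r+1} = 9b_r − 18b_{r−1} = 9·(-6^r − 3^r) − 18·(-6^{r−1} − 3^{r−1}) = -(9·6 − 18)6^{r−1} − (9·3 − 18)3^{r−1} = -36·6^{r−1} − 9·3^{r−1} = -6^{r+1} − 3^{r+1}.
This completes the inductive step, so b_k = -6^k − 3^k for all k ≥ 1.

b_k = -6^k − 3^k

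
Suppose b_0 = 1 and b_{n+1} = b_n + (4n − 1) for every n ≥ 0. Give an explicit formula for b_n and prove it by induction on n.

Claim: b_n = 2n^2 − 3n + 1.

Base case: b_0 = 1, and 2·0^2 − 3·0 + 1 = 1.
Assume b_r = 2r^2 − 3r + 1.
Then b_{r+1} = b_r + (4r − 1) = (2r^2 − 3r + 1) + (4r − 1) = 2r^2 + r,
and 2·(r+1)^2 − 3·(r+1) + 1 = 2r^2 + r.
By induction, b_n = 2n^2 − 3n + 1 for all n ≥ 0.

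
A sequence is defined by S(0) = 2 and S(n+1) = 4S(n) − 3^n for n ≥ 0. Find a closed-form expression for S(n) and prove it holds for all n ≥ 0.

Claim: S(n) = 4^n + 3^n.

Base case: S(0) = 2, and 4^0 + 3^0 = 1 + 1 = 2.
Assume S(k) = 4^k + 3^k for some k ≥ 0.
Then S(k+1) = 4S(k) − 3^k = 4·(4^k + 3^k) − 3^k = 4^{k+1} + 4·3^k − 3^k = 4^{k+1} + 3·3^k = 4^{k+1} + 3^{k+1}.
By induction, S(n) = 4^n + 3^n for all n ≥ 0.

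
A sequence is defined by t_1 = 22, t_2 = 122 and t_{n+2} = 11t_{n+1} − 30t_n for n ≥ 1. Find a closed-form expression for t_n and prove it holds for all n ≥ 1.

Claim: t_n = 2·6^n + 2·5^n.

Base cases: t_1 = 22 and 2·6^1 + 2·5^1 = 22; t_2 = 122 and 2·6^2 + 2·5^2 = 122.
Assume t_j = 2·6^j + 2·5^j for all 1 ≤ j ≤ k, where k ≥ 2.
Then t_{k+1} = 11t_k − 30t_{k−1} = 11·(2·6^k + 2·5^k) − 30·(2·6^{k−1} + 2·5^{k−1}) = 2·(11·6 − 30)6^{k−1} + 2·(11·5 − 30)5^{k−1} = 72·6^{k−1} + 50·5^{k−1} = 2·6^{k+1} + 2·5^{k+1}.
So the formula holds for k+1, and by strong induction t_n = 2·6^n + 2·5^n for all n ≥ 1.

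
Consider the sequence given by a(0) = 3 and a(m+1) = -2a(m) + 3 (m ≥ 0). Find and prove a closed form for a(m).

Claim: a(m) = 2·(-2)^m + 1.

Base case: a(0) = 3, and 2·(-2)^0 + 1 = 2 + 1 = 3.
Assume a(k) = 2·(-2)^k + 1 for some k ≥ 0.
Then a(k+1) = -2a(k) + 3 = -2·(2·(-2)^k + 1) + 3 = -4·(-2)^k − 2 + 3 = 2·(-2)^{k+1} + 1.
By induction, a(m) = 2·(-2)^m + 1 for all m ≥ 0.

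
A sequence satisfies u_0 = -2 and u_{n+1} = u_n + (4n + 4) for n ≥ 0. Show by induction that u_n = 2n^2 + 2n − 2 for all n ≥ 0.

Base case: u_0 = -2, and 2·0^2 + 2·0 − 2 = -2.
Assume u_j = 2j^2 + 2j − 2.
Then u_{j+1} = u_j + (4j + 4) = (2j^2 + 2j − 2) + (4j + 4) = 2j^2 + 6j + 2,
and 2·(j+1)^2 + 2·(j+1) − 2 = 2j^2 + 6j + 2.
Hence u_n = 2n^2 + 2n − 2 for every n ≥ 0, by induction.

u_n = 2n^2 + 2n − 2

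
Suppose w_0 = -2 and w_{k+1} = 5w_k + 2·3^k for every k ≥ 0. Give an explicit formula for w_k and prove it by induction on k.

Claim: w_k = -5^k − 3^k.

Base case: w_0 = -2, and -5^0 − 3^0 = -1 − 1 = -2.
Assume w_j = -5^j − 3^j for some j ≥ 0.
Then w_{j+1} = 5w_j + 2·3^j = 5·(-5^j − 3^j) + 2·3^j = -5^{j+1} − 5·3^j + 2·3^j = -5^{j+1} − 3·3^j = -5^{j+1} − 3^{j+1}.
This completes the inductive step, so w_k = -5^k − 3^k for all k ≥ 0.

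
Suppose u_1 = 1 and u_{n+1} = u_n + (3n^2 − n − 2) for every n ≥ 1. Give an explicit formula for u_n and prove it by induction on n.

Claim: u_n = n^3 − 2n^2 − n + 3.

Base case: u_1 = 1, and 1^3 − 2·1^2 − 1 + 3 = 1.
Assume u_k = k^3 − 2k^2 − k + 3.
Then u_{k+1} = u_k + (3k^2 − k − 2) = (k^3 − 2k^2 − k + 3) + (3k^2 − k − 2) = k^3 + k^2 − 2k + 1,
and (k+1)^3 − 2·(k+1)^2 − (k+1) + 3 = k^3 + k^2 − 2k + 1.
By induction, u_n = n^3 − 2n^2 − n + 3 for all n ≥ 1.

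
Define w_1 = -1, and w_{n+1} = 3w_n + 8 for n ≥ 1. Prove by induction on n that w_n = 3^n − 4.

Base case: w_1 = -1, and 3^1 − 4 = 3 − 4 = -1.
Assume w_r = 3^r − 4 for some r ≥ 1.
Then w_{r+1} = 3w_r + 8 = 3·(3^r − 4) + 8 = 3^{r+1} − 12 + 8 = 3^{r+1} − 4.
So the formula holds for r+1, and by induction w_n = 3^n − 4 for all n ≥ 1.

w_n = 3^n − 4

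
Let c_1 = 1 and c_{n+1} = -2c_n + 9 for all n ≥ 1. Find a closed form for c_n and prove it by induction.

Claim: c_n = (-2)^n + 3.

Base case: c_1 = 1, and (-2)^1 + 3 = -2 + 3 = 1.
Assume c_j = (-2)^j + 3 for some j ≥ 1.
Then c_{j+1} = -2c_j + 9 = -2·((-2)^j + 3) + 9 = -2·(-2)^j − 6 + 9 = (-2)^{j+1} + 3.
By induction, c_n = (-2)^n + 3 for all n ≥ 1.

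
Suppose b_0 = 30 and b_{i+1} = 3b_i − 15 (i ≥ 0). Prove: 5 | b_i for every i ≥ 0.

Base case: b_0 = 30 = 5·6, so 5 | b_0.
Assume 5 | b_j, so b_j = 5t for some integer t.
Then b_{j+1} = 3b_j − 15 = 3·(5t) − 15 = 5(3t − 3), so 5 | b_{j+1}.
So the property holds for j+1, and by induction 5 | b_i for all i ≥ 0.

5 | b_i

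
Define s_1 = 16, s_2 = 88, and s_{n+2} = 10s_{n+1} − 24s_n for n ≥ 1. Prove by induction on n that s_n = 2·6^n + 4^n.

Base cases: s_1 = 16 and 2·6^1 + 4^1 = 16; s_2 = 88 and 2·6^2 + 4^2 = 88.
Assume s_i = 2·6^i + 4^i for all 1 ≤ i ≤ j, where j ≥ 2.
Then s_{j+1} = 10s_j − 24s_{j−1} = 10·(2·6^j + 4^j) − 24·(2·6^{j−1} + 4^{j−1}) = 2·(10·6 − 24)6^{j−1} + (10·4 − 24)4^{j−1} = 72·6^{j−1} + 16·4^{j−1} = 2·6^{j+1} + 4^{j+1}.
So the formula holds for j+1, and by strong induction s_n = 2·6^n + 4^n for all n ≥ 1.

s_n = 2·6^n + 4^n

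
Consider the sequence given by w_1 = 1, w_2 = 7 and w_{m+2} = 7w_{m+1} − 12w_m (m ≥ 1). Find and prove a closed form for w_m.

Claim: w_m = 4^m − 3^m.

Base cases: w_1 = 1 and 4^1 − 3^1 = 1; w_2 = 7 and 4^2 − 3^2 = 7.
Assume w_j = 4^j − 3^j for all 1 ≤ j ≤ k, where k ≥ 2.
Then w_{k+1} = 7w_k − 12w_{k−1} = 7·(4^k − 3^k) − 12·(4^{k−1} − 3^{k−1}) = (7·4 − 12)4^{k−1} − (7·3 − 12)3^{k−1} = 16·4^{k−1} − 9·3^{k−1} = 4^{k+1} − 3^{k+1}.
By strong induction, w_m = 4^m − 3^m for all m ≥ 1.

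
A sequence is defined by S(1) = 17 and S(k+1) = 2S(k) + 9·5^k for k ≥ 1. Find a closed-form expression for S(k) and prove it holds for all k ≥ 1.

Claim: S(k) = 2^k + 3·5^k.

Base case: S(1) = 17, and 2^1 + 3·5^1 = 2 + 15 = 17.
Assume S(m) = 2^m + 3·5^m for some m ≥ 1.
Then S(m+1) = 2S(m) + 9·5^m = 2·(2^m + 3·5^m) + 9·5^m = 2^{m+1} + 6·5^m + 9·5^m = 2^{m+1} + 15·5^m = 2^{m+1} + 3·5^{m+1}.
By induction, S(k) = 2^k + 3·5^k for all k ≥ 1.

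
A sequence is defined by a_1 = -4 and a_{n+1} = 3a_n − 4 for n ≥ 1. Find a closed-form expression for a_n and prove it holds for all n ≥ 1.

Claim: a_n = -2·3^n + 2.

Base case: a_1 = -4, and -2·3^1 + 2 = -6 + 2 = -4.
Assume a_k = -2·3^k + 2 for some k ≥ 1.
Then a_{k+1} = 3a_k − 4 = 3·(-2·3^k + 2) − 4 = -6·3^k + 6 − 4 = -2·3^{k+1} + 2.
So the formula holds for k+1, and by induction a_n = -2·3^n + 2 for all n ≥ 1.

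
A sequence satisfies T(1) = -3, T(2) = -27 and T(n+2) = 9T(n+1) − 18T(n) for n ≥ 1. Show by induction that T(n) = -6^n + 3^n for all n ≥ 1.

Base cases: T(1) = -3 and -6^1 + 3^1 = -3; T(2) = -27 and -6^2 + 3^2 = -27.
Assume T(i) = -6^i + 3^i for all 1 ≤ i ≤ j, where j ≥ 2.
Then T(j+1) = 9T(j) − 18T(j−1) = 9·(-6^j + 3^j) − 18·(-6^{j−1} + 3^{j−1}) = -(9·6 − 18)6^{j−1} + (9·3 − 18)3^{j−1} = -36·6^{j−1} + 9·3^{j−1} = -6^{j+1} + 3^{j+1}.
So the formula holds for j+1, and by strong induction T(n) = -6^n + 3^n for all n ≥ 1.

T(n) = -6^n + 3^n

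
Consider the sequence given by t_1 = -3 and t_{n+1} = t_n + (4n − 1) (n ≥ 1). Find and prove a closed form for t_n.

Claim: t_n = 2n^2 − 3n − 2.

Base case: t_1 = -3, and 2·1^2 − 3·1 − 2 = -3.
Assume t_k = 2k^2 − 3k − 2.
Then t_{k+1} = t_k + (4k − 1) = (2k^2 − 3k − 2) + (4k − 1) = 2k^2 + k − 3,
and 2·(k+1)^2 − 3·(k+1) − 2 = 2k^2 + k − 3.
By induction, t_n = 2n^2 − 3n − 2 for all n ≥ 1.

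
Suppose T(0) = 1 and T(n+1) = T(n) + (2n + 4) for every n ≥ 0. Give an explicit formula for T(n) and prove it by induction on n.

Claim: T(n) = n^2 + 3n + 1.

Base case: T(0) = 1, and 0^2 + 3·0 + 1 = 1.
Assume T(k) = k^2 + 3k + 1.
Then T(k+1) = T(k) + (2k + 4) = (k^2 + 3k + 1) + (2k + 4) = k^2 + 5k + 5,
and (k+1)^2 + 3·(k+1) + 1 = k^2 + 5k + 5.
Hence T(n) = n^2 + 3n + 1 for every n ≥ 0, by induction.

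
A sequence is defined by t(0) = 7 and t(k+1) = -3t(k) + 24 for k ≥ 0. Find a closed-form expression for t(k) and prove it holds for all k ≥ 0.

Claim: t(k) = (-3)^k + 6.

Base case: t(0) = 7, and (-3)^0 + 6 = 1 + 6 = 7.
Assume t(j) = (-3)^j + 6 for some j ≥ 0.
Then t(j+1) = -3t(j) + 24 = -3·((-3)^j + 6) + 24 = -3·(-3)^j − 18 + 24 = (-3)^{j+1} + 6.
Hence t(k) = (-3)^k + 6 for every k ≥ 0, by induction.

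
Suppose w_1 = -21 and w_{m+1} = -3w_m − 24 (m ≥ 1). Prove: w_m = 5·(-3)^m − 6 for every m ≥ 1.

Base case: w_1 = -21, and 5·(-3)^1 − 6 = -15 − 6 = -21.
Assume w_r = 5·(-3)^r − 6 for some r ≥ 1.
Then w_{r+1} = -3w_r − 24 = -3·(5·(-3)^r − 6) − 24 = -15·(-3)^r + 18 − 24 = 5·(-3)^{r+1} − 6.
By induction, w_m = 5·(-3)^m − 6 for all m ≥ 1.

w_m = 5·(-3)^m − 6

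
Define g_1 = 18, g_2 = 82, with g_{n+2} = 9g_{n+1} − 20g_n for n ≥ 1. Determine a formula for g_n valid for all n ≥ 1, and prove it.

Claim: g_n = 2·5^n + 2·4^n.

Base cases: g_1 = 18 and 2·5^1 + 2·4^1 = 18; g_2 = 82 and 2·5^2 + 2·4^2 = 82.
Assume g_j = 2·5^j + 2·4^j for all 1 ≤ j ≤ k, where k ≥ 2.
Then g_{k+1} = 9g_k − 20g_{k−1} = 9·(2·5^k + 2·4^k) − 20·(2·5^{k−1} + 2·4^{k−1}) = 2·(9·5 − 20)5^{k−1} + 2·(9·4 − 20)4^{k−1} = 50·5^{k−1} + 32·4^{k−1} = 2·5^{k+1} + 2·4^{k+1}.
So the formula holds for k+1, and by strong induction g_n = 2·5^n + 2·4^n for all n ≥ 1.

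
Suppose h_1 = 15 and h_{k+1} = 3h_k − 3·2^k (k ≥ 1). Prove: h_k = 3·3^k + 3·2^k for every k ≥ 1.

Base case: h_1 = 15, and 3·3^1 + 3·2^1 = 9 + 6 = 15.
Assume h_j = 3·3^j + 3·2^j for some j ≥ 1.
Then h_{j+1} = 3h_j − 3·2^j = 3·(3·3^j + 3·2^j) − 3·2^j = 3·3^{j+1} + 9·2^j − 3·2^j = 3·3^{j+1} + 6·2^j = 3·3^{j+1} + 3·2^{j+1}.
So the formula holds for j+1, and by induction h_k = 3·3^k + 3·2^k for all k ≥ 1.

h_k = 3·3^k + 3·2^k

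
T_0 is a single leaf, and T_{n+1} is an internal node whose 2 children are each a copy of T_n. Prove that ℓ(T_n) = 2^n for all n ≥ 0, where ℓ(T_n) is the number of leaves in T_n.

Base case: ℓ(T_0) = 1, and 2^0 = 1.
Assume ℓ(T_r) = 2^r.
Then ℓ(T_{r+1}) = 2·ℓ(T_r) = 2·2^r = 2^{r+1}.
This completes the inductive step, so ℓ(T_n) = 2^n for all n ≥ 0.

ℓ(T_n) = 2^n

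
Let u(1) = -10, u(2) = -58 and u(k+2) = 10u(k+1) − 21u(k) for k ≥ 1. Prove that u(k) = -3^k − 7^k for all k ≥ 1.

Base cases: u(1) = -10 and -3^1 − 7^1 = -10; u(2) = -58 and -3^2 − 7^2 = -58.
Assume u(j) = -3^j − 7^j for all 1 ≤ j ≤ m, where m ≥ 2.
Then u(m+1) = 10u(m) − 21u(m−1) = 10·(-3^m − 7^m) − 21·(-3^{m−1} − 7^{m−1}) = -(10·3 − 21)3^{m−1} − (10·7 − 21)7^{m−1} = -9·3^{m−1} − 49·7^{m−1} = -3^{m+1} − 7^{m+1}.
So the formula holds for m+1, and by strong induction u(k) = -3^k − 7^k for all k ≥ 1.

u(k) = -3^k − 7^k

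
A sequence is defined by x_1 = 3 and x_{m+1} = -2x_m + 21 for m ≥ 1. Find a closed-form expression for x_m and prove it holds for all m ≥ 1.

Claim: x_m = 2·(-2)^m + 7.

Base case: x_1 = 3, and 2·(-2)^1 + 7 = -4 + 7 = 3.
Assume x_r = 2·(-2)^r + 7 for some r ≥ 1.
Then x_{r+1} = -2x_r + 21 = -2·(2·(-2)^r + 7) + 21 = -4·(-2)^r − 14 + 21 = 2·(-2)^{r+1} + 7.
By induction, x_m = 2·(-2)^m + 7 for all m ≥ 1.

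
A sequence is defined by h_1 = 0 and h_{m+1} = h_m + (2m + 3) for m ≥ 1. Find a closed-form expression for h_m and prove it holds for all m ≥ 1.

Claim: h_m = m^2 + 2m − 3.

Base case: h_1 = 0, and 1^2 + 2·1 − 3 = 0.
Assume h_r = r^2 + 2r − 3.
Then h_{r+1} = h_r + (2r + 3) = (r^2 + 2r − 3) + (2r + 3) = r^2 + 4r,
and (r+1)^2 + 2·(r+1) − 3 = r^2 + 4r.
Hence h_m = m^2 + 2m − 3 for every m ≥ 1, by induction.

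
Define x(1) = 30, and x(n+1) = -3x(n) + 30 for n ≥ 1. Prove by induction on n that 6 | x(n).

Base case: x(1) = 30 = 6·5, so 6 | x(1).
Assume 6 | x(k), so x(k) = 6t for some integer t.
Then x(k+1) = -3x(k) + 30 = -3·(6t) + 30 = 6(-3t + 5), so 6 | x(k+1).
Hence 6 | x(n) for every n ≥ 1, by induction.

6 | x(n)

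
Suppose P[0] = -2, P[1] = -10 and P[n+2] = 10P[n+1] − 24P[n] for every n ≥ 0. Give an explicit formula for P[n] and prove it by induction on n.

Claim: P[n] = -4^n − 6^n.

Base cases: P[0] = -2 and -4^0 − 6^0 = -2; P[1] = -10 and -4^1 − 6^1 = -10.
Assume P[j] = -4^j − 6^j for all 0 ≤ j ≤ r, where r ≥ 1.
Then P[r+1] = 10P[r] − 24P[r−1] = 10·(-4^r − 6^r) − 24·(-4^{r−1} − 6^{r−1}) = -(10·4 − 24)4^{r−1} − (10·6 − 24)6^{r−1} = -16·4^{r−1} − 36·6^{r−1} = -4^{r+1} − 6^{r+1}.
So the formula holds for r+1, and by strong induction P[n] = -4^n − 6^n for all n ≥ 0.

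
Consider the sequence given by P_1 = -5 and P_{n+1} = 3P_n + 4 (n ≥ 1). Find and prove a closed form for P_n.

Claim: P_n = -3^n − 2.

Base case: P_1 = -5, and -3^1 − 2 = -3 − 2 = -5.
Assume P_j = -3^j − 2 for some j ≥ 1.
Then P_{j+1} = 3P_j + 4 = 3·(-3^j − 2) + 4 = -3^{j+1} − 6 + 4 = -3^{j+1} − 2.
Hence P_n = -3^n − 2 for every n ≥ 1, by induction.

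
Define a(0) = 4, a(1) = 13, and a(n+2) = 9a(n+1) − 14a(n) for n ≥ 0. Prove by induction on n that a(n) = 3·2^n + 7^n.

Base cases: a(0) = 4 and 3·2^0 + 7^0 = 4; a(1) = 13 and 3·2^1 + 7^1 = 13.
Assume a(j) = 3·2^j + 7^j for all 0 ≤ j ≤ r, where r ≥ 1.
Then a(r+1) = 9a(r) − 14a(r−1) = 9·(3·2^r + 7^r) − 14·(3·2^{r−1} + 7^{r−1}) = 3·(9·2 − 14)2^{r−1} + (9·7 − 14)7^{r−1} = 12·2^{r−1} + 49·7^{r−1} = 3·2^{r+1} + 7^{r+1}.
This completes the inductive step, so a(n) = 3·2^n + 7^n for all n ≥ 0.

a(n) = 3·2^n + 7^n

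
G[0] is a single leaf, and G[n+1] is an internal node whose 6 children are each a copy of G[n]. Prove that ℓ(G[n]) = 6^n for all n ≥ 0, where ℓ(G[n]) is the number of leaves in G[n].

Base case: ℓ(G[0]) = 1, and 6^0 = 1.
Assume ℓ(G[m]) = 6^m.
Then ℓ(G[m+1]) = 6·ℓ(G[m]) = 6·6^m = 6^{m+1}.
By induction, ℓ(G[n]) = 6^n for all n ≥ 0.

ℓ(G[n]) = 6^n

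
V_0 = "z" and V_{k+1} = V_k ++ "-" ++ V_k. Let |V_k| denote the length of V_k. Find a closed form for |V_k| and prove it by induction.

Claim: |V_k| = 2^{k+1} − 1.

Base case: |V_0| = 1, and 2^{0+1} − 1 = 1.
Assume |V_m| = 2^{m+1} − 1.
Then |V_{m+1}| = |V_m| + 1 + |V_m| = 2|V_m| + 1 = 2(2^{m+1} − 1) + 1 = 2^{m+2} − 2 + 1 = 2^{m+2} − 1.
By induction, |V_k| = 2^{k+1} − 1 for all k ≥ 0.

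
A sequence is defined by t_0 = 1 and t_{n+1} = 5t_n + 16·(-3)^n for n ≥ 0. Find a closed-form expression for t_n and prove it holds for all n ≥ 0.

Claim: t_n = 3·5^n − 2·(-3)^n.

Base case: t_0 = 1, and 3·5^0 − 2·(-3)^0 = 3 − 2 = 1.
Assume t_m = 3·5^m − 2·(-3)^m for some m ≥ 0.
Then t_{m+1} = 5t_m + 16·(-3)^m = 5·(3·5^m − 2·(-3)^m) + 16·(-3)^m = 3·5^{m+1} − 10·(-3)^m + 16·(-3)^m = 3·5^{m+1} + 6·(-3)^m = 3·5^{m+1} − 2·(-3)^{m+1}.
This completes the inductive step, so t_n = 3·5^n − 2·(-3)^n for all n ≥ 0.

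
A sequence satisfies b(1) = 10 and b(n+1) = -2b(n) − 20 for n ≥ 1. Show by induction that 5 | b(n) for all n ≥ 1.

Base case: b(1) = 10 = 5·2, so 5 | b(1).
Assume 5 | b(j), so b(j) = 5t for some integer t.
Then b(j+1) = -2b(j) − 20 = -2·(5t) − 20 = 5(-2t − 4), so 5 | b(j+1).
By induction, 5 | b(n) for all n ≥ 1.

5 | b(n)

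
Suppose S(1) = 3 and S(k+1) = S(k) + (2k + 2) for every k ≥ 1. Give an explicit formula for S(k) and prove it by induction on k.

Claim: S(k) = k^2 + k + 1.

Base case: S(1) = 3, and 1^2 + 1 + 1 = 3.
Assume S(m) = m^2 + m + 1.
Then S(m+1) = S(m) + (2m + 2) = (m^2 + m + 1) + (2m + 2) = m^2 + 3m + 3,
and (m+1)^2 + (m+1) + 1 = m^2 + 3m + 3.
This completes the inductive step, so S(k) = k^2 + k + 1 for all k ≥ 1.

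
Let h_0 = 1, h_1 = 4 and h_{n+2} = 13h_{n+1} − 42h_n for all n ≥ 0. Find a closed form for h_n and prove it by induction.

Claim: h_n = 3·6^n − 2·7^n.

Base cases: h_0 = 1 and 3·6^0 − 2·7^0 = 1; h_1 = 4 and 3·6^1 − 2·7^1 = 4.
Assume h_j = 3·6^j − 2·7^j for all 0 ≤ j ≤ r, where r ≥ 1.
Then h_{r+1} = 13h_r − 42h_{r−1} = 13·(3·6^r − 2·7^r) − 42·(3·6^{r−1} − 2·7^{r−1}) = 3·(13·6 − 42)6^{r−1} − 2·(13·7 − 42)7^{r−1} = 108·6^{r−1} − 98·7^{r−1} = 3·6^{r+1} − 2·7^{r+1}.
So the formula holds for r+1, and by strong induction h_n = 3·6^n − 2·7^n for all n ≥ 0.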